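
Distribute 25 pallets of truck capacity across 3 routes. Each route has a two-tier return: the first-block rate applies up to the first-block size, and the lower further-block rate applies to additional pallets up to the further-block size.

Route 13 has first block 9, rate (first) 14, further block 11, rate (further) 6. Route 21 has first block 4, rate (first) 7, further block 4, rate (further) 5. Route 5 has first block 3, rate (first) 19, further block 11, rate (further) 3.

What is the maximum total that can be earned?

265

Order all 6 blocks by rate: Route 5/T1 19 > Route 13/T1 14 > Route 21/T1 7 > Route 13/T2 6 > Route 21/T2 5 > Route 5/T2 3.
Fill Route 5 T1 block (3 at 19) ; 22 left.
Route 13/T1 (14): +9 ; 13 left.
Route 21 T1 at 7: fill all 4 ; 9 left.
Route 13/T2: +9 of 11 at 6; pool empty.
Total = 19×3 + 14×9 + 7×4 + 6×9 = 265.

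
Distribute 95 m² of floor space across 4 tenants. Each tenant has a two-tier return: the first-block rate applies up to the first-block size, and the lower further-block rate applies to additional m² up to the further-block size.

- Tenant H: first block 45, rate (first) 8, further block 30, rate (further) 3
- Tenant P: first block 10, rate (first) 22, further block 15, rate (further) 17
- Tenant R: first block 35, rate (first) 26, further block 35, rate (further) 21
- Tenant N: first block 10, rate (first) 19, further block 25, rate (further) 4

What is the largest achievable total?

2140

Order all 8 blocks by rate: Tenant R/tier1 26 > Tenant P/tier1 22 > Tenant R/tier2 21 > Tenant N/tier1 19 > Tenant P/tier2 17 > Tenant H/tier1 8 > Tenant N/tier2 4 > Tenant H/tier2 3.
Tenant R/tier1 (26): +35 ; 60 left.
Tenant P tier1 at 22: fill all 10 ; 50 left.
Fill Tenant R tier2 block (35 at 21) ; 15 left.
Fill Tenant N tier1 block (10 at 19) ; 5 left.
Tenant P tier2 at 17: only 5 left, fill 5.
Total = 26×35 + 22×10 + 21×35 + 19×10 + 17×5 = 2140.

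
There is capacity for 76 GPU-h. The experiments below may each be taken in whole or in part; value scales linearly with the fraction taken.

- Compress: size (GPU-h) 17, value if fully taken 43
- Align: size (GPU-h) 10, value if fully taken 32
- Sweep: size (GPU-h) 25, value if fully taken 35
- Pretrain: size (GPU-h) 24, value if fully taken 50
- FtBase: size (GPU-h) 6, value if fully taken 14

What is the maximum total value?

165.6

Rank by value-to-size ratio: Align 32/10≈3.2, Compress 43/17≈2.53, FtBase 14/6≈2.33, Pretrain 50/24≈2.08, Sweep 35/25≈1.4.
Take all of Align (10 GPU-h, value 32) ; 66 GPU-h left.
All 17 GPU-h of Compress fit (value 43) ; 49 remain.
Take all of FtBase (6 GPU-h, value 14) ; 43 GPU-h left.
Take all of Pretrain (24 GPU-h, value 50) ; 19 GPU-h left.
19 GPU-h left: a 19/25 share of Sweep gives 35×19/25 = 26.6.
Total value = 165.6.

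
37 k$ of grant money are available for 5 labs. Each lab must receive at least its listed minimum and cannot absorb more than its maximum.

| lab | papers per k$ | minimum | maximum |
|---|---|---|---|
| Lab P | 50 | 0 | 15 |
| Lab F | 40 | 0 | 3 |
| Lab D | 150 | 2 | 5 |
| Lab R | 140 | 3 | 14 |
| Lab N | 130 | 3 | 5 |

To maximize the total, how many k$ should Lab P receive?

13

Meeting every minimum uses 0+0+2+3+3 = 8 k$, leaving 29.
Rank by papers per k$: Lab D 150 > Lab R 140 > Lab N 130 > Lab P 50 > Lab F 40.
Lab D: +3 to 5 (cap) — 26 left.
Lab R: +11 to 14 (cap) — 15 left.
Lab N: +2 to 5 (cap) — 13 left.
Only 13 left; Lab P takes them to reach 13.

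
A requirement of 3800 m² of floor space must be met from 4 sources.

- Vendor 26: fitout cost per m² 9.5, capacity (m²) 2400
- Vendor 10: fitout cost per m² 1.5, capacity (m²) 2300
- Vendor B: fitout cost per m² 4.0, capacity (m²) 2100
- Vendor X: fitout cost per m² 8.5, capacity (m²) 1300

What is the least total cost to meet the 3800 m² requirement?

Fill from the cheapest source first.
Vendor 10 (1.5): use full 2300 — 1500 m² to go.
Vendor B at 4.0: take 1500 of its 2100 — requirement met.
Vendor X, Vendor 26: unused.
Cost = 2300×1.5 + 1500×4.0 = 9450.

9450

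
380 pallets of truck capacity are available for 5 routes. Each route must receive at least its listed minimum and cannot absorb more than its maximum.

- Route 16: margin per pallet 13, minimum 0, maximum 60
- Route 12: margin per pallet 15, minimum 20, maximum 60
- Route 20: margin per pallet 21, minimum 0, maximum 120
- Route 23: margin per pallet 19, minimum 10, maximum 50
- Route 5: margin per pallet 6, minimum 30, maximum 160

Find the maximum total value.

5690

Meeting every minimum uses 0+20+0+10+30 = 60 pallets, leaving 320.
Order the routes by margin per pallet: Route 20 21 > Route 23 19 > Route 12 15 > Route 16 13 > Route 5 6.
Route 20: +120 to 120 (cap) ; 200 left.
Route 23: +40 to 50 (cap) ; 160 left.
Give Route 12 40 more to hit its cap of 60 ; 120 left.
Give Route 16 60 more to hit its cap of 60 ; 60 left.
Only 60 left; Route 5 takes them to reach 90.
Total = 13×60 + 15×60 + 21×120 + 19×50 + 6×90 = 5690.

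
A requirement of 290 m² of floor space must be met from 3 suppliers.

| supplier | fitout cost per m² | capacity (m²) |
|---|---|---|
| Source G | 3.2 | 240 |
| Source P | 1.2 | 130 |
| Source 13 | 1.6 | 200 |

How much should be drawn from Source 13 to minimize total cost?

Cheapest first:
Source P (1.2): use full 130 — 160 m² to go.
Source 13 (1.6): take the remaining 160 — done.
Source G: unused.

160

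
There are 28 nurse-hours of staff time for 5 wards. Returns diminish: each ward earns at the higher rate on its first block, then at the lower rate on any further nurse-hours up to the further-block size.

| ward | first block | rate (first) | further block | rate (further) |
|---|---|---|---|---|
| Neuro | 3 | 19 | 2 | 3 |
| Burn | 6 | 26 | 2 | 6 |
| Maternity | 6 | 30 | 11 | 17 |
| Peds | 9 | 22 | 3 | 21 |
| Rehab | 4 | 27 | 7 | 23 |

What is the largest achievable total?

Treat each block as its own option and order by rate: Maternity/first 30 > Rehab/first 27 > Burn/first 26 > Rehab/second 23 > Peds/first 22 > Peds/second 21 > Neuro/first 19 > Maternity/second 17 > Burn/second 6 > Neuro/second 3.
Maternity/first (30): +6 ; 22 left.
Rehab first at 27: fill all 4 ; 18 left.
Burn/first (26): +6 ; 12 left.
Rehab/second (23): +7 ; 5 left.
Peds first at 22: only 5 left, fill 5.
Total = 30×6 + 27×4 + 26×6 + 23×7 + 22×5 = 715.

715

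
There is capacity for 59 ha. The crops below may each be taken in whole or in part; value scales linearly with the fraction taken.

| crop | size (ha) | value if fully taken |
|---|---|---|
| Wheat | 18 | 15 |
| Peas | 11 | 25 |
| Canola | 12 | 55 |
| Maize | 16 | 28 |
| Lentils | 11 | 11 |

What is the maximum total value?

126.5

Best value per unit of size first: Canola 55/12≈4.58, Peas 25/11≈2.27, Maize 28/16≈1.75, Lentils 11/11≈1, Wheat 15/18≈0.833.
Take all of Canola (12 ha, value 55) — 47 ha left.
Take all of Peas (11 ha, value 25) — 36 ha left.
All 16 ha of Maize fit (value 28) — 20 remain.
Lentils: take in full, 11 ha for value 11 — 9 left.
9 ha left: a 9/18 share of Wheat gives 15×9/18 = 7.5.
Total value = 126.5.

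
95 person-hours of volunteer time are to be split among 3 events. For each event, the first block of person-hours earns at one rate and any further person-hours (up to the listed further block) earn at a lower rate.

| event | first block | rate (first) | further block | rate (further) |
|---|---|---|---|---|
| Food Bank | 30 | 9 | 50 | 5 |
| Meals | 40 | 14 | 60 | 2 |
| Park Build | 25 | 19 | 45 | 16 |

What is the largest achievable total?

1545

Rank every tier by rate: Park Build/first 19 > Park Build/second 16 > Meals/first 14 > Food Bank/first 9 > Food Bank/second 5 > Meals/second 2.
Fill Park Build first block (25 at 19) — 70 left.
Park Build second at 16: fill all 45 — 25 left.
25 remain; put them into Meals first at 14.
Total = 19×25 + 16×45 + 14×25 = 1545.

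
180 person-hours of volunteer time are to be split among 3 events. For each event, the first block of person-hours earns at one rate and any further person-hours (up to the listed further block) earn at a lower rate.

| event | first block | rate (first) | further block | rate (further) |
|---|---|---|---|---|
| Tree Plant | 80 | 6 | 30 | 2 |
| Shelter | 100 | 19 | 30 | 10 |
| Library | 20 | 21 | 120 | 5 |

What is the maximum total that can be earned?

Rank every tier by rate: Library/tier1 21 > Shelter/tier1 19 > Shelter/tier2 10 > Tree Plant/tier1 6 > Library/tier2 5 > Tree Plant/tier2 2.
Library/tier1 (21): +20 → 160 left.
Shelter/tier1 (19): +100 → 60 left.
Shelter tier2 at 10: fill all 30 → 30 left.
30 remain; put them into Tree Plant tier1 at 6.
Total = 21×20 + 19×100 + 10×30 + 6×30 = 2800.

2800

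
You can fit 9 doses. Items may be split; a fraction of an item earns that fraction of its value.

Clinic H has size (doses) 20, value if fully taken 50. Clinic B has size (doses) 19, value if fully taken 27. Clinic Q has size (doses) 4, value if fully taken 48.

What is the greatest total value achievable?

Best value per unit of size first: Clinic Q 48/4≈12, Clinic H 50/20≈2.5, Clinic B 27/19≈1.42.
Clinic Q: take in full, 4 doses for value 48 ; 5 left.
5 doses left: a 5/20 share of Clinic H gives 50×5/20 = 12.5.
Total value = 60.5.

60.5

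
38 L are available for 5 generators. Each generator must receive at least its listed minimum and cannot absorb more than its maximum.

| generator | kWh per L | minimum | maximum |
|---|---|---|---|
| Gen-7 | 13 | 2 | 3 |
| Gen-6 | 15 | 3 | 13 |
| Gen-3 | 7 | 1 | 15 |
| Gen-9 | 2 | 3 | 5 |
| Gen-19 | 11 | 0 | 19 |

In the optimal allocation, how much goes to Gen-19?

Meeting every minimum uses 2+3+1+3+0 = 9 L, leaving 29.
Rank by kWh per L: Gen-6 15 > Gen-7 13 > Gen-19 11 > Gen-3 7 > Gen-9 2.
Gen-6 takes 10 more to reach its cap of 13 — 19 left.
Gen-7 takes 1 more to reach its cap of 3 — 18 left.
Gen-19 has room for 19 more but only 18 remain, so it gets 18.

18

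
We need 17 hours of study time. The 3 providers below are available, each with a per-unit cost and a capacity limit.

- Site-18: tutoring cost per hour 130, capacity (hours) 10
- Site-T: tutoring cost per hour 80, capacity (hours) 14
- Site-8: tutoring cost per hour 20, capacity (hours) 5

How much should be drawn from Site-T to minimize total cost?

Use providers in increasing cost order.
Site-8 (20): use full 5 ; 12 hours to go.
Site-T (80): take the remaining 12 ; done.
Site-18: unused.

12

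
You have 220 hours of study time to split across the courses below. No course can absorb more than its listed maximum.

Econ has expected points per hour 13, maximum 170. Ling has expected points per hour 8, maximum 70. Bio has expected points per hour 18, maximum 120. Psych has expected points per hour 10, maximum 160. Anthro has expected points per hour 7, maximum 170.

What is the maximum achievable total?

Highest expected points per hour first: Bio 18 > Econ 13 > Psych 10 > Ling 8 > Anthro 7.
Give Bio 120 to hit its cap of 120 → 100 left.
Only 100 left; Econ takes them to reach 100.
Total = 13×100 + 18×120 = 3460.

3460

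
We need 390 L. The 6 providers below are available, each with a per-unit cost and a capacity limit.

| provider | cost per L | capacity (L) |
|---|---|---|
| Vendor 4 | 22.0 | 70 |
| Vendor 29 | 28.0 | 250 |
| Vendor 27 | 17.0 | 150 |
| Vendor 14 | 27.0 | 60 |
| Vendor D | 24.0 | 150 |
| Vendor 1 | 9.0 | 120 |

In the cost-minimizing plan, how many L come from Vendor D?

50

Use providers in increasing cost order.
Vendor 1 at 9.0: take all 120 L ; 270 still needed.
Take 150 from Vendor 27 at 17.0 ; need 120 more.
Take 70 from Vendor 4 at 22.0 ; need 50 more.
Take 50 from Vendor D at 24.0 to finish.
Vendor 14, Vendor 29: unused.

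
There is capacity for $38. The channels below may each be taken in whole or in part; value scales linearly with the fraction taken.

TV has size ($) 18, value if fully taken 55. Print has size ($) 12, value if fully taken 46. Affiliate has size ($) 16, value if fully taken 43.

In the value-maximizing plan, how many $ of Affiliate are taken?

Sort by value density: Print 46/12≈3.83, TV 55/18≈3.06, Affiliate 43/16≈2.69.
Take all of Print (12 $, value 46) → 26 $ left.
All 18 $ of TV fit (value 55) → 8 remain.
Fill the last 8 $ with part of Affiliate: 8/16 of it earns 21.5.

8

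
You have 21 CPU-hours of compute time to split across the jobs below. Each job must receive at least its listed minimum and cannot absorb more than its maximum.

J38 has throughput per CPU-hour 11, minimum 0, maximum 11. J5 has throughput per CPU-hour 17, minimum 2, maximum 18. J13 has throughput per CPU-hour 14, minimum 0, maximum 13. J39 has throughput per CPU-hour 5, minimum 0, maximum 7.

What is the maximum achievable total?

348

Meeting every minimum uses 0+2+0+0 = 2 CPU-hours, leaving 19.
Order the jobs by throughput per CPU-hour: J5 17 > J13 14 > J38 11 > J39 5.
J5: +16 to 18 (cap) — 3 left.
Only 3 left; J13 takes them to reach 3.
Total = 17×18 + 14×3 = 348.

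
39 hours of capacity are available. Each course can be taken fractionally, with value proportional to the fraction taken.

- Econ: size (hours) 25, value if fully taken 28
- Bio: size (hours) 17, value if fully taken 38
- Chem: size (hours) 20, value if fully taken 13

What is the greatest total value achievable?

Sort by value density: Bio 38/17≈2.24, Econ 28/25≈1.12, Chem 13/20≈0.65.
All 17 hours of Bio fit (value 38) → 22 remain.
Fill the last 22 hours with part of Econ: 22/25 of it earns 24.64.
Total value = 62.64.

62.64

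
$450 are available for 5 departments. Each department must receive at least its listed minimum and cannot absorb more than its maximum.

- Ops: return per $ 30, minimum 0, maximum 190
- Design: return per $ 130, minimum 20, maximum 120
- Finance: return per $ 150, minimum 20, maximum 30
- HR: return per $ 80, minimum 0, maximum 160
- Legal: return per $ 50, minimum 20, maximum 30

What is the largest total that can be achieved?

37700

Meeting every minimum uses 0+20+20+0+20 = 60 $, leaving 390.
Rank by return per $: Finance 150 > Design 130 > HR 80 > Legal 50 > Ops 30.
Finance: +10 to 30 (cap) ; 380 left.
Design takes 100 more to reach its cap of 120 ; 280 left.
HR: +160 to 160 (cap) ; 120 left.
Legal: +10 to 30 (cap) ; 110 left.
Ops has room for 190 more but only 110 remain, so it gets 110.
Total = 30×110 + 130×120 + 150×30 + 80×160 + 50×30 = 37700.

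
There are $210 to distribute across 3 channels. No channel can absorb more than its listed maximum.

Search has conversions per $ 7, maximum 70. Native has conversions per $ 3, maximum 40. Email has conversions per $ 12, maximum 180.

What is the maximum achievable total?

Highest conversions per $ first: Email 12 > Search 7 > Native 3.
Email: +180 to 180 (cap) — 30 left.
Search has room for 70 but only 30 remain, so it gets 30.
Total = 7×30 + 12×180 = 2370.

2370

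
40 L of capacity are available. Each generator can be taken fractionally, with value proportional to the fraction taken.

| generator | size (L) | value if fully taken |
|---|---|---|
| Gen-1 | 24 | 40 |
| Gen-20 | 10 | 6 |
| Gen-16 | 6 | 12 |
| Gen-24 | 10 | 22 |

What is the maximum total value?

74

Best value per unit of size first: Gen-24 22/10≈2.2, Gen-16 12/6≈2, Gen-1 40/24≈1.67, Gen-20 6/10≈0.6.
All 10 L of Gen-24 fit (value 22) — 30 remain.
Take all of Gen-16 (6 L, value 12) — 24 L left.
Gen-1: take in full, 24 L for value 40 — 0 left.
Total value = 74.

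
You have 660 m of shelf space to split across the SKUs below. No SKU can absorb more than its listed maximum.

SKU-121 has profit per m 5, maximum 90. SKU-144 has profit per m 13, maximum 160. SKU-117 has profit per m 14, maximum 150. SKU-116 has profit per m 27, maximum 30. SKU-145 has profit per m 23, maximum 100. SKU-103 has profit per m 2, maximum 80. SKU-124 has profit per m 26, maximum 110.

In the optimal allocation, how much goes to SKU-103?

20

Order the SKUs by profit per m: SKU-116 27 > SKU-124 26 > SKU-145 23 > SKU-117 14 > SKU-144 13 > SKU-121 5 > SKU-103 2.
SKU-116: +30 to 30 (cap) ; 630 left.
Give SKU-124 110 to hit its cap of 110 ; 520 left.
Give SKU-145 100 to hit its cap of 100 ; 420 left.
SKU-117: +150 to 150 (cap) ; 270 left.
SKU-144 takes 160 to reach its cap of 160 ; 110 left.
SKU-121: +90 to 90 (cap) ; 20 left.
Only 20 left; SKU-103 takes them to reach 20.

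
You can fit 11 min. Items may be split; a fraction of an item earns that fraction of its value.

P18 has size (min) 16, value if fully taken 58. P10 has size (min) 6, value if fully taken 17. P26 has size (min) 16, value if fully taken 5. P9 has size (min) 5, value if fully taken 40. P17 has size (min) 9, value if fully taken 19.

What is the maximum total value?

61.75

Rank by value-to-size ratio: P9 40/5≈8, P18 58/16≈3.62, P10 17/6≈2.83, P17 19/9≈2.11, P26 5/16≈0.312.
Take all of P9 (5 min, value 40) → 6 min left.
6 min left: a 6/16 share of P18 gives 58×6/16 = 21.75.
Total value = 61.75.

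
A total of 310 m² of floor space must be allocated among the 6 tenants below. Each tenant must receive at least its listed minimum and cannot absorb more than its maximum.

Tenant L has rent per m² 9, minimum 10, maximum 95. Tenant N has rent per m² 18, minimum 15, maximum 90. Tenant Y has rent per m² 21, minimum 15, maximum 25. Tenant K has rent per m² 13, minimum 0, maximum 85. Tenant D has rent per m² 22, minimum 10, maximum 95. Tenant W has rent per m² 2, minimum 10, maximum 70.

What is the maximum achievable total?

Meeting every minimum uses 10+15+15+0+10+10 = 60 m², leaving 250.
Rank by rent per m²: Tenant D 22 > Tenant Y 21 > Tenant N 18 > Tenant K 13 > Tenant L 9 > Tenant W 2.
Tenant D takes 85 more to reach its cap of 95 — 165 left.
Tenant Y: +10 to 25 (cap) — 155 left.
Tenant N takes 75 more to reach its cap of 90 — 80 left.
Only 80 left; Tenant K takes them to reach 80.
Total = 9×10 + 18×90 + 21×25 + 13×80 + 22×95 + 2×10 = 5385.

5385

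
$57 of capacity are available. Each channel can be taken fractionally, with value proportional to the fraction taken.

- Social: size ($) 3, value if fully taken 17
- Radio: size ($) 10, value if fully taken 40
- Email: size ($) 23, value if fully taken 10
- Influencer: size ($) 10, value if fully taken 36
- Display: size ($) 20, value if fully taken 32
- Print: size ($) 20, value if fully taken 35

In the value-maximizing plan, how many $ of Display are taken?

Best value per unit of size first: Social 17/3≈5.67, Radio 40/10≈4, Influencer 36/10≈3.6, Print 35/20≈1.75, Display 32/20≈1.6, Email 10/23≈0.435.
Social: take in full, 3 $ for value 17 → 54 left.
Take all of Radio (10 $, value 40) → 44 $ left.
All 10 $ of Influencer fit (value 36) → 34 remain.
Print: take in full, 20 $ for value 35 → 14 left.
Only 14 $ remain; take 14/20 of Display for value 32×14/20 = 22.4.

14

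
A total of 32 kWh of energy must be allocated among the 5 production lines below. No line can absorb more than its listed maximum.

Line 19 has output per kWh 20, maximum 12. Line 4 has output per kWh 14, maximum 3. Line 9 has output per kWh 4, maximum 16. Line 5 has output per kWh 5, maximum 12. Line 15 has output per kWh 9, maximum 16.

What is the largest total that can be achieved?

431

Highest output per kWh first: Line 19 20 > Line 4 14 > Line 15 9 > Line 5 5 > Line 9 4.
Line 19 takes 12 to reach its cap of 12 — 20 left.
Give Line 4 3 to hit its cap of 3 — 17 left.
Line 15: +16 to 16 (cap) — 1 left.
Only 1 left; Line 5 takes them to reach 1.
Total = 20×12 + 14×3 + 5×1 + 9×16 = 431.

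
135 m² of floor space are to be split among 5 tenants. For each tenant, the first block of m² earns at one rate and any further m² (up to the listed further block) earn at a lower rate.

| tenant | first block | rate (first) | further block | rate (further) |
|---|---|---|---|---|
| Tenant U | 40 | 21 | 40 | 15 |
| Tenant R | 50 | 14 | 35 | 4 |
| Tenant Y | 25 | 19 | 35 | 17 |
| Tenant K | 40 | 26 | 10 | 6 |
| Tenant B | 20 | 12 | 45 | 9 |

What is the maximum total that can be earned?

Rank every tier by rate: Tenant K/first 26 > Tenant U/first 21 > Tenant Y/first 19 > Tenant Y/second 17 > Tenant U/second 15 > Tenant R/first 14 > Tenant B/first 12 > Tenant B/second 9 > Tenant K/second 6 > Tenant R/second 4.
Fill Tenant K first block (40 at 26) → 95 left.
Tenant U first at 21: fill all 40 → 55 left.
Tenant Y/first (19): +25 → 30 left.
Tenant Y/second: +30 of 35 at 17; pool empty.
Total = 26×40 + 21×40 + 19×25 + 17×30 = 2865.

2865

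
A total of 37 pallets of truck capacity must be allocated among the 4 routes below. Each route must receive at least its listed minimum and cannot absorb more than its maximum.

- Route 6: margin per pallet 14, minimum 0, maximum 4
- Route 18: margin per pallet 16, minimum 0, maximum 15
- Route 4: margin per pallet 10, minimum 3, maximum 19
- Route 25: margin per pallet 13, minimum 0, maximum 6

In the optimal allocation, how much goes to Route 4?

Meeting every minimum uses 0+0+3+0 = 3 pallets, leaving 34.
Rank by margin per pallet: Route 18 16 > Route 6 14 > Route 25 13 > Route 4 10.
Route 18: +15 to 15 (cap) — 19 left.
Give Route 6 4 more to hit its cap of 4 — 15 left.
Give Route 25 6 more to hit its cap of 6 — 9 left.
Route 4: +9 (room for 16) → 12. Pool exhausted.

12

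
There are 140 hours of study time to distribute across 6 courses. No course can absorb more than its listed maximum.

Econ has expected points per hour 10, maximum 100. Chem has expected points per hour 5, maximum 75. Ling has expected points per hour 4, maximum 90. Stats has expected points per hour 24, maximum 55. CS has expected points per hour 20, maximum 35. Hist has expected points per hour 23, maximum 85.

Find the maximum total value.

Rank by expected points per hour: Stats 24 > Hist 23 > CS 20 > Econ 10 > Chem 5 > Ling 4.
Stats takes 55 to reach its cap of 55 → 85 left.
Hist: +85 to 85 (cap) → 0 left.
Total = 24×55 + 23×85 = 3275.

3275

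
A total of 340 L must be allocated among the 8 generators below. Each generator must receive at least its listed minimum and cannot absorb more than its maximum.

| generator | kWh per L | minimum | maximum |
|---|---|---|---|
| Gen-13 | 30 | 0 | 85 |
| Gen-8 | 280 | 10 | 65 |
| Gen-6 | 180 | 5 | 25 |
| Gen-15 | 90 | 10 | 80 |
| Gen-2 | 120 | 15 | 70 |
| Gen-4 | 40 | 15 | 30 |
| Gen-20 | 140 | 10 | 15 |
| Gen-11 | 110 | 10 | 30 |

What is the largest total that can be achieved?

45650

Meeting every minimum uses 0+10+5+10+15+15+10+10 = 75 L, leaving 265.
Highest kWh per L first: Gen-8 280 > Gen-6 180 > Gen-20 140 > Gen-2 120 > Gen-11 110 > Gen-15 90 > Gen-4 40 > Gen-13 30.
Give Gen-8 55 more to hit its cap of 65 — 210 left.
Give Gen-6 20 more to hit its cap of 25 — 190 left.
Gen-20 takes 5 more to reach its cap of 15 — 185 left.
Gen-2 takes 55 more to reach its cap of 70 — 130 left.
Give Gen-11 20 more to hit its cap of 30 — 110 left.
Give Gen-15 70 more to hit its cap of 80 — 40 left.
Gen-4 takes 15 more to reach its cap of 30 — 25 left.
Gen-13 has room for 85 more but only 25 remain, so it gets 25.
Total = 30×25 + 280×65 + 180×25 + 90×80 + 120×70 + 40×30 + 140×15 + 110×30 = 45650.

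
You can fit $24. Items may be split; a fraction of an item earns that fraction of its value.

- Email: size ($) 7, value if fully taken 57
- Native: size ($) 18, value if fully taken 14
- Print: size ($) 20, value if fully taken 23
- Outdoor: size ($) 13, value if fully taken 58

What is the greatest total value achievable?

Sort by value density: Email 57/7≈8.14, Outdoor 58/13≈4.46, Print 23/20≈1.15, Native 14/18≈0.778.
Take all of Email (7 $, value 57) — 17 $ left.
Take all of Outdoor (13 $, value 58) — 4 $ left.
Only 4 $ remain; take 4/20 of Print for value 23×4/20 = 4.6.
Total value = 119.6.

119.6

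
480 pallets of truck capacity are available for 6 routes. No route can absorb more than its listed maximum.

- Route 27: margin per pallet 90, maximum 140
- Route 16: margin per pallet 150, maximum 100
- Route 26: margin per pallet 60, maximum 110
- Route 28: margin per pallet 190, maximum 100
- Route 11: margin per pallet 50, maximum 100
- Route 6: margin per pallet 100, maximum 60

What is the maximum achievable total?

57400

Order the routes by margin per pallet: Route 28 190 > Route 16 150 > Route 6 100 > Route 27 90 > Route 26 60 > Route 11 50.
Route 28 takes 100 to reach its cap of 100 ; 380 left.
Route 16 takes 100 to reach its cap of 100 ; 280 left.
Route 6: +60 to 60 (cap) ; 220 left.
Route 27 takes 140 to reach its cap of 140 ; 80 left.
Only 80 left; Route 26 takes them to reach 80.
Total = 90×140 + 150×100 + 60×80 + 190×100 + 100×60 = 57400.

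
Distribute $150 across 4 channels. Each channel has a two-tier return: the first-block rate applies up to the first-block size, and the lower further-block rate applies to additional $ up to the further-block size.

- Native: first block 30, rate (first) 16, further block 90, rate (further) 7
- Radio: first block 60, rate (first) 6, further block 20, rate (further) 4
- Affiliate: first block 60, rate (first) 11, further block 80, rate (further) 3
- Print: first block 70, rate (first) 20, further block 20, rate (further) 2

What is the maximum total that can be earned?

Treat each block as its own option and order by rate: Print/T1 20 > Native/T1 16 > Affiliate/T1 11 > Native/T2 7 > Radio/T1 6 > Radio/T2 4 > Affiliate/T2 3 > Print/T2 2.
Fill Print T1 block (70 at 20) — 80 left.
Native/T1 (16): +30 — 50 left.
Affiliate T1 at 11: only 50 left, fill 50.
Total = 20×70 + 16×30 + 11×50 = 2430.

2430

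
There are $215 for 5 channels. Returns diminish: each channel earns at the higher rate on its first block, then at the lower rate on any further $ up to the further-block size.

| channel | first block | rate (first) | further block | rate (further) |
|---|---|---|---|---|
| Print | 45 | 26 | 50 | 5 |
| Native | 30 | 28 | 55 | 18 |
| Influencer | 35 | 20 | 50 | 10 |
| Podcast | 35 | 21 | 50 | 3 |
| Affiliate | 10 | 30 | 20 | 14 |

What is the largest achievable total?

Treat each block as its own option and order by rate: Affiliate/first 30 > Native/first 28 > Print/first 26 > Podcast/first 21 > Influencer/first 20 > Native/second 18 > Affiliate/second 14 > Influencer/second 10 > Print/second 5 > Podcast/second 3.
Fill Affiliate first block (10 at 30) ; 205 left.
Native first at 28: fill all 30 ; 175 left.
Print/first (26): +45 ; 130 left.
Podcast first at 21: fill all 35 ; 95 left.
Influencer/first (20): +35 ; 60 left.
Fill Native second block (55 at 18) ; 5 left.
Affiliate/second: +5 of 20 at 14; pool empty.
Total = 30×10 + 28×30 + 26×45 + 21×35 + 20×35 + 18×55 + 14×5 = 4805.

4805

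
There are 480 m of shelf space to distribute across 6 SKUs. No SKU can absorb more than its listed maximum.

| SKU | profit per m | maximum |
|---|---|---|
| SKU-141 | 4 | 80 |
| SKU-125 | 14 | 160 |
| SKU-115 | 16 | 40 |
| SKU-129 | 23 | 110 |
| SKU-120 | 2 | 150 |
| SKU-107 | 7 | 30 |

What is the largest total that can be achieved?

Rank by profit per m: SKU-129 23 > SKU-115 16 > SKU-125 14 > SKU-107 7 > SKU-141 4 > SKU-120 2.
SKU-129 takes 110 to reach its cap of 110 → 370 left.
SKU-115 takes 40 to reach its cap of 40 → 330 left.
SKU-125 takes 160 to reach its cap of 160 → 170 left.
Give SKU-107 30 to hit its cap of 30 → 140 left.
SKU-141 takes 80 to reach its cap of 80 → 60 left.
Only 60 left; SKU-120 takes them to reach 60.
Total = 4×80 + 14×160 + 16×40 + 23×110 + 2×60 + 7×30 = 6060.

6060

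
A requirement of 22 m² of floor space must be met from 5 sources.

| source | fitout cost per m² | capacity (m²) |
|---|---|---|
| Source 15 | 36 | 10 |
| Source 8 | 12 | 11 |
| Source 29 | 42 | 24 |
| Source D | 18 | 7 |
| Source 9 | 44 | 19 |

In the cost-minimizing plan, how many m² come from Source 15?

Use sources in increasing cost order.
Source 8 (12): use full 11 — 11 m² to go.
Take 7 from Source D at 18 — need 4 more.
Source 15 at 36: take 4 of its 10 — requirement met.
Source 29, Source 9: unused.

4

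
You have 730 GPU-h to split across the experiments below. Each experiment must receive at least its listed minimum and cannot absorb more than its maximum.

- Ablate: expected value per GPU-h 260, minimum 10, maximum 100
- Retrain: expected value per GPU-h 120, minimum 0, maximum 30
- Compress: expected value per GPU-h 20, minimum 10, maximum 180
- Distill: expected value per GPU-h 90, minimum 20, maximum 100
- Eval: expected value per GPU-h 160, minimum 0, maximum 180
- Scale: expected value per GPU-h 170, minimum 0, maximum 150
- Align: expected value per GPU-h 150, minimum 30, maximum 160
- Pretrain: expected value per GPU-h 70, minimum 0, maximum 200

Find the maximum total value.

Meeting every minimum uses 10+0+10+20+0+0+30+0 = 70 GPU-h, leaving 660.
Rank by expected value per GPU-h: Ablate 260 > Scale 170 > Eval 160 > Align 150 > Retrain 120 > Distill 90 > Pretrain 70 > Compress 20.
Ablate: +90 to 100 (cap) — 570 left.
Scale: +150 to 150 (cap) — 420 left.
Give Eval 180 more to hit its cap of 180 — 240 left.
Give Align 130 more to hit its cap of 160 — 110 left.
Retrain takes 30 more to reach its cap of 30 — 80 left.
Distill takes 80 more to reach its cap of 100 — 0 left.
Total = 260×100 + 120×30 + 20×10 + 90×100 + 160×180 + 170×150 + 150×160 = 117100.

117100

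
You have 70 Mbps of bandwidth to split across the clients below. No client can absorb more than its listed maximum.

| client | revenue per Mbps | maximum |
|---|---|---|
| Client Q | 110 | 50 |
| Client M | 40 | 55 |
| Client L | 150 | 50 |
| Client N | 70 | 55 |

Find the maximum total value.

9700

Order the clients by revenue per Mbps: Client L 150 > Client Q 110 > Client N 70 > Client M 40.
Client L takes 50 to reach its cap of 50 — 20 left.
Only 20 left; Client Q takes them to reach 20.
Total = 110×20 + 150×50 = 9700.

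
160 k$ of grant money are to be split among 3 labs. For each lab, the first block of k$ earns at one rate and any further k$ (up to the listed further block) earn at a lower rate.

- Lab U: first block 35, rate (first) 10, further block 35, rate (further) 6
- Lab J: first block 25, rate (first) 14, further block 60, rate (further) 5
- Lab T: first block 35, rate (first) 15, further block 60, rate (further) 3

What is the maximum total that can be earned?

1585

Treat each block as its own option and order by rate: Lab T/T1 15 > Lab J/T1 14 > Lab U/T1 10 > Lab U/T2 6 > Lab J/T2 5 > Lab T/T2 3.
Fill Lab T T1 block (35 at 15) ; 125 left.
Fill Lab J T1 block (25 at 14) ; 100 left.
Fill Lab U T1 block (35 at 10) ; 65 left.
Fill Lab U T2 block (35 at 6) ; 30 left.
Lab J T2 at 5: only 30 left, fill 30.
Total = 15×35 + 14×25 + 10×35 + 6×35 + 5×30 = 1585.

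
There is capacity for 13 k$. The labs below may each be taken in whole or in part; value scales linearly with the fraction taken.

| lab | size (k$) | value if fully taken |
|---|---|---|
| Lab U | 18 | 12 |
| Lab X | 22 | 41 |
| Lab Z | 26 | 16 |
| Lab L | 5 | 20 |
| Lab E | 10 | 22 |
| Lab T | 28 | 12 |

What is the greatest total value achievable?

Best value per unit of size first: Lab L 20/5≈4, Lab E 22/10≈2.2, Lab X 41/22≈1.86, Lab U 12/18≈0.667, Lab Z 16/26≈0.615, Lab T 12/28≈0.429.
Lab L: take in full, 5 k$ for value 20 → 8 left.
Only 8 k$ remain; take 8/10 of Lab E for value 22×8/10 = 17.6.
Total value = 37.6.

37.6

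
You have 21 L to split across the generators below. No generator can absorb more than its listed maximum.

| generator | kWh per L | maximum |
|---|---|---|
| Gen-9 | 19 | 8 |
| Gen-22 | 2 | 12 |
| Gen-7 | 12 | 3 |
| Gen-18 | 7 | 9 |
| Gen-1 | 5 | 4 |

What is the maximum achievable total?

256

Highest kWh per L first: Gen-9 19 > Gen-7 12 > Gen-18 7 > Gen-1 5 > Gen-22 2.
Gen-9: +8 to 8 (cap) → 13 left.
Give Gen-7 3 to hit its cap of 3 → 10 left.
Gen-18: +9 to 9 (cap) → 1 left.
Only 1 left; Gen-1 takes them to reach 1.
Total = 19×8 + 12×3 + 7×9 + 5×1 = 256.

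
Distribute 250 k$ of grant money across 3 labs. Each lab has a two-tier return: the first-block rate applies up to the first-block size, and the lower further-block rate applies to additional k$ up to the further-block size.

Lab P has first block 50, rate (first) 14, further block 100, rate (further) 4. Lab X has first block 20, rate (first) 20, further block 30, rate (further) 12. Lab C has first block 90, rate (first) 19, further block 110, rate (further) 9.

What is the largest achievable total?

3710

Rank every tier by rate: Lab X/tier1 20 > Lab C/tier1 19 > Lab P/tier1 14 > Lab X/tier2 12 > Lab C/tier2 9 > Lab P/tier2 4.
Lab X/tier1 (20): +20 ; 230 left.
Fill Lab C tier1 block (90 at 19) ; 140 left.
Fill Lab P tier1 block (50 at 14) ; 90 left.
Lab X tier2 at 12: fill all 30 ; 60 left.
Lab C tier2 at 9: only 60 left, fill 60.
Total = 20×20 + 19×90 + 14×50 + 12×30 + 9×60 = 3710.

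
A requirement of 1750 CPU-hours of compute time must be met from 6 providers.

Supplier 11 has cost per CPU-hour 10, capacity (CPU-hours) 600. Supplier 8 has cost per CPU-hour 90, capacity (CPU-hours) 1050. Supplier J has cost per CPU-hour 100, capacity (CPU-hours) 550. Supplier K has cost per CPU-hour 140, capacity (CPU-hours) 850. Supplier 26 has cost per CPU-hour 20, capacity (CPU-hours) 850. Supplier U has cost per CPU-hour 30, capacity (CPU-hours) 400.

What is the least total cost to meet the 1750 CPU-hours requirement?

Use providers in increasing cost order.
Supplier 11 at 10: take all 600 CPU-hours ; 1150 still needed.
Take 850 from Supplier 26 at 20 ; need 300 more.
Take 300 from Supplier U at 30 to finish.
Supplier 8, Supplier J, Supplier K: unused.
Cost = 600×10 + 850×20 + 300×30 = 32000.

32000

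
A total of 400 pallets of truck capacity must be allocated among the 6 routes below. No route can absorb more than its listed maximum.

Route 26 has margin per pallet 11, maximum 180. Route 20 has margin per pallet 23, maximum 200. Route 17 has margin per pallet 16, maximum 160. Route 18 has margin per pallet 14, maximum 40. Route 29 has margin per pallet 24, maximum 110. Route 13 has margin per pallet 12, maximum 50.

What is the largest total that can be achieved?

Rank by margin per pallet: Route 29 24 > Route 20 23 > Route 17 16 > Route 18 14 > Route 13 12 > Route 26 11.
Route 29: +110 to 110 (cap) → 290 left.
Give Route 20 200 to hit its cap of 200 → 90 left.
Only 90 left; Route 17 takes them to reach 90.
Total = 23×200 + 16×90 + 24×110 = 8680.

8680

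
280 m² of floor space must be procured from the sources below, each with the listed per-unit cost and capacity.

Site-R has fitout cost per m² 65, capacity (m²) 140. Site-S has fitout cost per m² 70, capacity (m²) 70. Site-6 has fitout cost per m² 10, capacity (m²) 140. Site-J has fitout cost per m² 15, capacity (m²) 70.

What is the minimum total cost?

Cheapest first:
Site-6 (10): use full 140 → 140 m² to go.
Site-J at 15: take all 70 m² → 70 still needed.
Site-R at 65: take 70 of its 140 → requirement met.
Site-S: unused.
Cost = 140×10 + 70×15 + 70×65 = 7000.

7000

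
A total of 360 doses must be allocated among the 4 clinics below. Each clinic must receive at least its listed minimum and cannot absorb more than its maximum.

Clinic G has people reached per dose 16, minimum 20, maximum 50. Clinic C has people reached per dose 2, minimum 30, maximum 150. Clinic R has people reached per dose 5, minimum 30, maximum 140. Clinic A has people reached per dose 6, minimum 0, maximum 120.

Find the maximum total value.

2320

Meeting every minimum uses 20+30+30+0 = 80 doses, leaving 280.
Highest people reached per dose first: Clinic G 16 > Clinic A 6 > Clinic R 5 > Clinic C 2.
Give Clinic G 30 more to hit its cap of 50 — 250 left.
Clinic A: +120 to 120 (cap) — 130 left.
Clinic R: +110 to 140 (cap) — 20 left.
Clinic C has room for 120 more but only 20 remain, so it gets 50.
Total = 16×50 + 2×50 + 5×140 + 6×120 = 2320.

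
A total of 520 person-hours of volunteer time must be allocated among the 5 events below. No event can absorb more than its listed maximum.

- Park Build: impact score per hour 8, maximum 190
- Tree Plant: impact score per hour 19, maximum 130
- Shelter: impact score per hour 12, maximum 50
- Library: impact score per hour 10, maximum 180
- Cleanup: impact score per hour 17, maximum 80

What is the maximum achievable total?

6870

Rank by impact score per hour: Tree Plant 19 > Cleanup 17 > Shelter 12 > Library 10 > Park Build 8.
Tree Plant takes 130 to reach its cap of 130 — 390 left.
Give Cleanup 80 to hit its cap of 80 — 310 left.
Shelter takes 50 to reach its cap of 50 — 260 left.
Library: +180 to 180 (cap) — 80 left.
Only 80 left; Park Build takes them to reach 80.
Total = 8×80 + 19×130 + 12×50 + 10×180 + 17×80 = 6870.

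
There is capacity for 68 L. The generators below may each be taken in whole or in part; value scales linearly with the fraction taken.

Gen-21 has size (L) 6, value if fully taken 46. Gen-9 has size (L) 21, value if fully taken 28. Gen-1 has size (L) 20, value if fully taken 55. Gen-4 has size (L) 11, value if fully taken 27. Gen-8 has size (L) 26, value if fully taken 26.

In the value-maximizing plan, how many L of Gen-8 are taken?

Rank by value-to-size ratio: Gen-21 46/6≈7.67, Gen-1 55/20≈2.75, Gen-4 27/11≈2.45, Gen-9 28/21≈1.33, Gen-8 26/26≈1.
Gen-21: take in full, 6 L for value 46 ; 62 left.
Take all of Gen-1 (20 L, value 55) ; 42 L left.
All 11 L of Gen-4 fit (value 27) ; 31 remain.
Take all of Gen-9 (21 L, value 28) ; 10 L left.
Fill the last 10 L with part of Gen-8: 10/26 of it earns 10.

10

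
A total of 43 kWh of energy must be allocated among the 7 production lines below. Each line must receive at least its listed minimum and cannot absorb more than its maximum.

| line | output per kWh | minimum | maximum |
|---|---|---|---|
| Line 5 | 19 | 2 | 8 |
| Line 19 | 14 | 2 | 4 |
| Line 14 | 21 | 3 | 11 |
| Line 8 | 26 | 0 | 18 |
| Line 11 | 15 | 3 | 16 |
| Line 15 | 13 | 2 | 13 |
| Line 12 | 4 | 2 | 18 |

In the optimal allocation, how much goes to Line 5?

5

Meeting every minimum uses 2+2+3+0+3+2+2 = 14 kWh, leaving 29.
Highest output per kWh first: Line 8 26 > Line 14 21 > Line 5 19 > Line 11 15 > Line 19 14 > Line 15 13 > Line 12 4.
Line 8: +18 to 18 (cap) ; 11 left.
Line 14: +8 to 11 (cap) ; 3 left.
Line 5: +3 (room for 6) → 5. Pool exhausted.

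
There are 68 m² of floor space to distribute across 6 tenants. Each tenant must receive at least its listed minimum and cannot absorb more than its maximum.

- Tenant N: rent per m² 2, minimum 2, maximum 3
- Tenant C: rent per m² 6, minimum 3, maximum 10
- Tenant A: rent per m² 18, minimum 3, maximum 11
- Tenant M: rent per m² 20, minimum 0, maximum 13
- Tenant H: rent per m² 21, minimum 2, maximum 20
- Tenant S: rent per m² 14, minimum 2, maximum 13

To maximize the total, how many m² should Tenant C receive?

9

Meeting every minimum uses 2+3+3+0+2+2 = 12 m², leaving 56.
Order the tenants by rent per m²: Tenant H 21 > Tenant M 20 > Tenant A 18 > Tenant S 14 > Tenant C 6 > Tenant N 2.
Tenant H: +18 to 20 (cap) → 38 left.
Tenant M: +13 to 13 (cap) → 25 left.
Tenant A: +8 to 11 (cap) → 17 left.
Tenant S: +11 to 13 (cap) → 6 left.
Tenant C has room for 7 more but only 6 remain, so it gets 9.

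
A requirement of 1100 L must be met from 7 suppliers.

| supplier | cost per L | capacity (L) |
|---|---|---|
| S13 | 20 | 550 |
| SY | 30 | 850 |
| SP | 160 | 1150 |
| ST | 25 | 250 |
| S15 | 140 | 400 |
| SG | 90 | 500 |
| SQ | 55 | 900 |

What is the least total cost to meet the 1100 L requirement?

Use suppliers in increasing cost order.
S13 (20): use full 550 ; 550 L to go.
ST at 25: take all 250 L ; 300 still needed.
SY (30): take the remaining 300 ; done.
SQ, SG, S15, SP: unused.
Cost = 550×20 + 250×25 + 300×30 = 26250.

26250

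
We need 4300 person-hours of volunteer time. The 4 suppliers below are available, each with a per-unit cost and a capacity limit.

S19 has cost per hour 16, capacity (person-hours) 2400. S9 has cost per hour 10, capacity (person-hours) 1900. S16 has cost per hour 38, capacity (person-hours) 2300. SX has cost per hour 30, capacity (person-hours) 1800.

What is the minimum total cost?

Fill from the cheapest supplier first.
S9 at 10: take all 1900 person-hours — 2400 still needed.
S19 (16): use full 2400 — 0 person-hours to go.
SX, S16: unused.
Cost = 1900×10 + 2400×16 = 57400.

57400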